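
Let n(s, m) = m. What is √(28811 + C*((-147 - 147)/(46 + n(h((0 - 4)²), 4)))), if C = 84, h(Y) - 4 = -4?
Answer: √707927/5 ≈ 168.28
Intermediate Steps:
h(Y) = 0 (h(Y) = 4 - 4 = 0)
√(28811 + C*((-147 - 147)/(46 + n(h((0 - 4)²), 4)))) = √(28811 + 84*((-147 - 147)/(46 + 4))) = √(28811 + 84*(-294/50)) = √(28811 + 84*(-294*1/50)) = √(28811 + 84*(-147/25)) = √(28811 - 12348/25) = √(707927/25) = √707927/5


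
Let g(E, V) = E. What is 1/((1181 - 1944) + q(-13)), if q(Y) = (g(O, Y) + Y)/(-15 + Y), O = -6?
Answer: -28/21345 ≈ -0.0013118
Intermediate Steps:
q(Y) = (-6 + Y)/(-15 + Y)
1/((1181 - 1944) + q(-13)) = 1/((1181 - 1944) + (-6 - 13)/(-15 - 13)) = 1/(-763 - 19/(-28)) = 1/(-763 - 1/28*(-19)) = 1/(-763 + 19/28) = 1/(-21345/28) = -28/21345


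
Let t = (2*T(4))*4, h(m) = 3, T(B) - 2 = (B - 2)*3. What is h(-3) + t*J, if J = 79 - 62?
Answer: 1091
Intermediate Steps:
T(B) = -4 + 3*B (T(B) = 2 + (B - 2)*3 = 2 + (-2 + B)*3 = 2 + (-6 + 3*B) = -4 + 3*B)
t = 64 (t = (2*(-4 + 3*4))*4 = (2*(-4 + 12))*4 = (2*8)*4 = 16*4 = 64)
J = 17
h(-3) + t*J = 3 + 64*17 = 3 + 1088 = 1091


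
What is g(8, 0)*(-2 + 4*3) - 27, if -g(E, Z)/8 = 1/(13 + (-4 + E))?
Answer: -539/17 ≈ -31.706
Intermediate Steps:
g(E, Z) = -8/(9 + E) (g(E, Z) = -8/(13 + (-4 + E)) = -8/(9 + E))
g(8, 0)*(-2 + 4*3) - 27 = (-8/(9 + 8))*(-2 + 4*3) - 27 = (-8/17)*(-2 + 12) - 27 = -8*1/17*10 - 27 = -8/17*10 - 27 = -80/17 - 27 = -539/17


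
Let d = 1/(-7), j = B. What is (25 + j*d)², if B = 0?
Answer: 625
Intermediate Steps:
j = 0
d = -⅐ ≈ -0.14286
(25 + j*d)² = (25 + 0*(-⅐))² = (25 + 0)² = 25² = 625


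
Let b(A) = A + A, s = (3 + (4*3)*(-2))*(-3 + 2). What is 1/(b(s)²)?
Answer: 1/1764 ≈ 0.00056689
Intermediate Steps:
s = 21 (s = (3 + 12*(-2))*(-1) = (3 - 24)*(-1) = -21*(-1) = 21)
b(A) = 2*A
1/(b(s)²) = 1/((2*21)²) = 1/(42²) = 1/1764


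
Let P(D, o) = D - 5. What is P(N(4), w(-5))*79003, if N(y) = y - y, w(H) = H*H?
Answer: -395015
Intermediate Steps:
w(H) = H²
N(y) = 0
P(D, o) = -5 + D
P(N(4), w(-5))*79003 = (-5 + 0)*79003 = -5*79003 = -395015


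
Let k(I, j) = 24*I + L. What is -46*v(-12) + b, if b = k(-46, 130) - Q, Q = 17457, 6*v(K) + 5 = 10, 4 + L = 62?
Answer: -55624/3 ≈ -18541.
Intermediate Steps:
L = 58 (L = -4 + 62 = 58)
v(K) = ⅚ (v(K) = -⅚ + (⅙)*10 = -⅚ + 5/3 = ⅚)
k(I, j) = 58 + 24*I (k(I, j) = 24*I + 58 = 58 + 24*I)
b = -18503 (b = (58 + 24*(-46)) - 1*17457 = (58 - 1104) - 17457 = -1046 - 17457 = -18503)
-46*v(-12) + b = -46*⅚ - 18503 = -115/3 - 18503 = -55624/3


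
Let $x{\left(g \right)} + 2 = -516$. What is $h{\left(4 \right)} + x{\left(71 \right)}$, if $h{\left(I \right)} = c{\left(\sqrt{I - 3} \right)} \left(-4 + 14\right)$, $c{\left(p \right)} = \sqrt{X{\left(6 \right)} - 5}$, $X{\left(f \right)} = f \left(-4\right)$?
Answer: $-518 + 10 i \sqrt{29} \approx -518.0 + 53.852 i$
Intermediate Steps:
$X{\left(f \right)} = - 4 f$
$x{\left(g \right)} = -518$ ($x{\left(g \right)} = -2 - 516 = -518$)
$c{\left(p \right)} = i \sqrt{29}$ ($c{\left(p \right)} = \sqrt{\left(-4\right) 6 - 5} = \sqrt{-24 - 5} = \sqrt{-29} = i \sqrt{29}$)
$h{\left(I \right)} = 10 i \sqrt{29}$ ($h{\left(I \right)} = i \sqrt{29} \left(-4 + 14\right) = i \sqrt{29} \cdot 10 = 10 i \sqrt{29}$)
$h{\left(4 \right)} + x{\left(71 \right)} = 10 i \sqrt{29} - 518 = -518 + 10 i \sqrt{29}$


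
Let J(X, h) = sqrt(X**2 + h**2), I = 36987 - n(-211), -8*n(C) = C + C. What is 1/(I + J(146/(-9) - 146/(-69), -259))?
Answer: 25321530852/935185624787777 - 3312*sqrt(2882880169)/935185624787777 ≈ 2.6886e-5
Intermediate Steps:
n(C) = -C/4 (n(C) = -(C + C)/8 = -C/4)
I = 147737/4 (I = 36987 - (-1)*(-211)/4 = 36987 - 1*211/4 = 36987 - 211/4 = 147737/4 ≈ 36934.)
1/(I + J(146/(-9) - 146/(-69), -259)) = 1/(147737/4 + sqrt((146/(-9) - 146/(-69))**2 + (-259)**2)) = 1/(147737/4 + sqrt((146*(-1/9) - 146*(-1/69))**2 + 67081)) = 1/(147737/4 + sqrt((-146/9 + 146/69)**2 + 67081)) = 1/(147737/4 + sqrt((-2920/207)**2 + 67081)) = 1/(147737/4 + sqrt(8526400/42849 + 67081)) = 1/(147737/4 + sqrt(2882880169/42849)) = 1/(147737/4 + sqrt(2882880169)/207)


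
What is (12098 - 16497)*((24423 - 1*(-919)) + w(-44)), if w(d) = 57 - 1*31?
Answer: -111593832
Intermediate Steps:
w(d) = 26 (w(d) = 57 - 31 = 26)
(12098 - 16497)*((24423 - 1*(-919)) + w(-44)) = (12098 - 16497)*((24423 - 1*(-919)) + 26) = -4399*((24423 + 919) + 26) = -4399*(25342 + 26) = -4399*25368 = -111593832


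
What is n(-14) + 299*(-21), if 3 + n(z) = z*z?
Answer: -6086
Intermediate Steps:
n(z) = -3 + z**2 (n(z) = -3 + z*z = -3 + z**2)
n(-14) + 299*(-21) = (-3 + (-14)**2) + 299*(-21) = (-3 + 196) - 6279 = 193 - 6279 = -6086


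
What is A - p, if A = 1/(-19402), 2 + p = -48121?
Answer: 933682445/19402 ≈ 48123.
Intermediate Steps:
p = -48123 (p = -2 - 48121 = -48123)
A = -1/19402 ≈ -5.1541e-5
A - p = -1/19402 - 1*(-48123) = -1/19402 + 48123 = 933682445/19402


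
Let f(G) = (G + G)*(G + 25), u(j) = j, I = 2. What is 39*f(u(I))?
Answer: 4212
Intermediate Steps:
f(G) = 2*G*(25 + G) (f(G) = (2*G)*(25 + G) = 2*G*(25 + G))
39*f(u(I)) = 39*(2*2*(25 + 2)) = 39*(2*2*27) = 39*108 = 4212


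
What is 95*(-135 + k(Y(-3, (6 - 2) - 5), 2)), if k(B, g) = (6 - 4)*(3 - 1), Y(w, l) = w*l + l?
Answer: -12445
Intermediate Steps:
Y(w, l) = l + l*w (Y(w, l) = l*w + l = l + l*w)
k(B, g) = 4 (k(B, g) = 2*2 = 4)
95*(-135 + k(Y(-3, (6 - 2) - 5), 2)) = 95*(-135 + 4) = 95*(-131) = -12445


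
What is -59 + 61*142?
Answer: 8603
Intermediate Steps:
-59 + 61*142 = -59 + 8662 = 8603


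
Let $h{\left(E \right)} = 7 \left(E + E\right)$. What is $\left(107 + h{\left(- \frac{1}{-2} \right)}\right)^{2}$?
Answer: $12996$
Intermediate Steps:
$h{\left(E \right)} = 14 E$ ($h{\left(E \right)} = 7 \cdot 2 E = 14 E$)
$\left(107 + h{\left(- \frac{1}{-2} \right)}\right)^{2} = \left(107 + 14 \left(- \frac{1}{-2}\right)\right)^{2} = \left(107 + 14 \left(\left(-1\right) \left(- \frac{1}{2}\right)\right)\right)^{2} = \left(107 + 14 \cdot \frac{1}{2}\right)^{2} = \left(107 + 7\right)^{2} = 114^{2} = 12996$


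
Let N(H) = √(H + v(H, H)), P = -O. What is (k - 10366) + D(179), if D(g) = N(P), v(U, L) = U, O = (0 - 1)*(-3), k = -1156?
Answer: -11522 + I*√6 ≈ -11522.0 + 2.4495*I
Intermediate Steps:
O = 3 (O = -1*(-3) = 3)
P = -3 (P = -1*3 = -3)
N(H) = √2*√H (N(H) = √(H + H) = √(2*H) = √2*√H)
D(g) = I*√6 (D(g) = √2*√(-3) = √2*(I*√3) = I*√6)
(k - 10366) + D(179) = (-1156 - 10366) + I*√6 = -11522 + I*√6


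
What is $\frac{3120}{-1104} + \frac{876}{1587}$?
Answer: $- \frac{1203}{529} \approx -2.2741$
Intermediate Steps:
$\frac{3120}{-1104} + \frac{876}{1587} = 3120 \left(- \frac{1}{1104}\right) + 876 \cdot \frac{1}{1587} = - \frac{65}{23} + \frac{292}{529} = - \frac{1203}{529}$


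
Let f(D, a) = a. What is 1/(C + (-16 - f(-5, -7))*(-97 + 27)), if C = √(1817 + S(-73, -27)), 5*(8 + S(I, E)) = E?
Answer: 175/109749 - √5010/658494 ≈ 0.0014871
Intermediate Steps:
S(I, E) = -8 + E/5
C = 3*√5010/5 (C = √(1817 + (-8 + (⅕)*(-27))) = √(1817 + (-8 - 27/5)) = √(1817 - 67/5) = √(9018/5) = 3*√5010/5 ≈ 42.469)
1/(C + (-16 - f(-5, -7))*(-97 + 27)) = 1/(3*√5010/5 + (-16 - 1*(-7))*(-97 + 27)) = 1/(3*√5010/5 + (-16 + 7)*(-70)) = 1/(3*√5010/5 - 9*(-70)) = 1/(3*√5010/5 + 630) = 1/(630 + 3*√5010/5)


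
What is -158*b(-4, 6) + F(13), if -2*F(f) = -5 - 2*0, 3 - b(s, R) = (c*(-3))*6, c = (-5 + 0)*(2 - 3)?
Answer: -29383/2 ≈ -14692.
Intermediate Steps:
c = 5 (c = -5*(-1) = 5)
b(s, R) = 93 (b(s, R) = 3 - 5*(-3)*6 = 3 - (-15)*6 = 3 - 1*(-90) = 3 + 90 = 93)
F(f) = 5/2 (F(f) = -(-5 - 2*0)/2 = -(-5 + 0)/2 = -½*(-5) = 5/2)
-158*b(-4, 6) + F(13) = -158*93 + 5/2 = -14694 + 5/2 = -29383/2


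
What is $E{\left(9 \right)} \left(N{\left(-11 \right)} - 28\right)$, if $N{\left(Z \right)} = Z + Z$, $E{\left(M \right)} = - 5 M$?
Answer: $2250$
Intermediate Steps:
$N{\left(Z \right)} = 2 Z$
$E{\left(9 \right)} \left(N{\left(-11 \right)} - 28\right) = \left(-5\right) 9 \left(2 \left(-11\right) - 28\right) = - 45 \left(-22 - 28\right) = \left(-45\right) \left(-50\right) = 2250$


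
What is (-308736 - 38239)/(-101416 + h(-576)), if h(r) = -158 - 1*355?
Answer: 346975/101929 ≈ 3.4041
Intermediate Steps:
h(r) = -513 (h(r) = -158 - 355 = -513)
(-308736 - 38239)/(-101416 + h(-576)) = (-308736 - 38239)/(-101416 - 513) = -346975/(-101929) = -346975*(-1/101929) = 346975/101929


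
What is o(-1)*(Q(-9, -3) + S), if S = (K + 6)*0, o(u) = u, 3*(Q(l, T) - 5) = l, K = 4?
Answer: -2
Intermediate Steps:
Q(l, T) = 5 + l/3
S = 0 (S = (4 + 6)*0 = 10*0 = 0)
o(-1)*(Q(-9, -3) + S) = -((5 + (⅓)*(-9)) + 0) = -((5 - 3) + 0) = -(2 + 0) = -1*2 = -2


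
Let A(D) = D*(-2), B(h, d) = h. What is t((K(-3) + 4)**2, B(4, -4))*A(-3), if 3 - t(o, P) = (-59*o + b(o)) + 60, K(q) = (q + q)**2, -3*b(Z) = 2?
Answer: 566062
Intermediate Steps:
b(Z) = -2/3 (b(Z) = -1/3*2 = -2/3)
A(D) = -2*D
K(q) = 4*q**2 (K(q) = (2*q)**2 = 4*q**2)
t(o, P) = -169/3 + 59*o (t(o, P) = 3 - ((-59*o - 2/3) + 60) = 3 - ((-2/3 - 59*o) + 60) = 3 - (178/3 - 59*o) = 3 + (-178/3 + 59*o) = -169/3 + 59*o)
t((K(-3) + 4)**2, B(4, -4))*A(-3) = (-169/3 + 59*(4*(-3)**2 + 4)**2)*(-2*(-3)) = (-169/3 + 59*(4*9 + 4)**2)*6 = (-169/3 + 59*(36 + 4)**2)*6 = (-169/3 + 59*40**2)*6 = (-169/3 + 59*1600)*6 = (-169/3 + 94400)*6 = (283031/3)*6 = 566062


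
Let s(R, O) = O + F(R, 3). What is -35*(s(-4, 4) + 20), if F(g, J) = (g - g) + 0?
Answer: -840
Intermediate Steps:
F(g, J) = 0 (F(g, J) = 0 + 0 = 0)
s(R, O) = O (s(R, O) = O + 0 = O)
-35*(s(-4, 4) + 20) = -35*(4 + 20) = -35*24 = -840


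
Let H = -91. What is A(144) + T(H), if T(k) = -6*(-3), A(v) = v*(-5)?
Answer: -702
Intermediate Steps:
A(v) = -5*v
T(k) = 18
A(144) + T(H) = -5*144 + 18 = -720 + 18 = -702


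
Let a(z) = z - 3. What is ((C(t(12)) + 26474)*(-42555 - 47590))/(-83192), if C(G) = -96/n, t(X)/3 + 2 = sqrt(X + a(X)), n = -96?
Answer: 2386588875/83192 ≈ 28688.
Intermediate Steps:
a(z) = -3 + z
t(X) = -6 + 3*sqrt(-3 + 2*X) (t(X) = -6 + 3*sqrt(X + (-3 + X)) = -6 + 3*sqrt(-3 + 2*X))
C(G) = 1 (C(G) = -96/(-96) = -96*(-1/96) = 1)
((C(t(12)) + 26474)*(-42555 - 47590))/(-83192) = ((1 + 26474)*(-42555 - 47590))/(-83192) = (26475*(-90145))*(-1/83192) = -2386588875*(-1/83192) = 2386588875/83192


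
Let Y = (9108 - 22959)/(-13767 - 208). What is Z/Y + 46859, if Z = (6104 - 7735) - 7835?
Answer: 516756659/13851 ≈ 37308.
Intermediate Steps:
Z = -9466 (Z = -1631 - 7835 = -9466)
Y = 13851/13975 (Y = -13851/(-13975) = -13851*(-1/13975) = 13851/13975 ≈ 0.99113)
Z/Y + 46859 = -9466/13851/13975 + 46859 = -9466*13975/13851 + 46859 = -132287350/13851 + 46859 = 516756659/13851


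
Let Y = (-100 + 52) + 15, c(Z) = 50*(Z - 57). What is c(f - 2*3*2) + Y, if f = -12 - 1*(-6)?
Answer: -3783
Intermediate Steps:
f = -6 (f = -12 + 6 = -6)
c(Z) = -2850 + 50*Z (c(Z) = 50*(-57 + Z) = -2850 + 50*Z)
Y = -33 (Y = -48 + 15 = -33)
c(f - 2*3*2) + Y = (-2850 + 50*(-6 - 2*3*2)) - 33 = (-2850 + 50*(-6 - 6*2)) - 33 = (-2850 + 50*(-6 - 12)) - 33 = (-2850 + 50*(-18)) - 33 = (-2850 - 900) - 33 = -3750 - 33 = -3783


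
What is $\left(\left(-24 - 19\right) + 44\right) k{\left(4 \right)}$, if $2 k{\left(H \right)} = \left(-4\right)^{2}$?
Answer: $8$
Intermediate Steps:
$k{\left(H \right)} = 8$ ($k{\left(H \right)} = \frac{\left(-4\right)^{2}}{2} = \frac{1}{2} \cdot 16 = 8$)
$\left(\left(-24 - 19\right) + 44\right) k{\left(4 \right)} = \left(\left(-24 - 19\right) + 44\right) 8 = \left(-43 + 44\right) 8 = 1 \cdot 8 = 8$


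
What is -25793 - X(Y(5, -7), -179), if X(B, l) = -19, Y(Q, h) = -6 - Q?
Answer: -25774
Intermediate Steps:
-25793 - X(Y(5, -7), -179) = -25793 - 1*(-19) = -25793 + 19 = -25774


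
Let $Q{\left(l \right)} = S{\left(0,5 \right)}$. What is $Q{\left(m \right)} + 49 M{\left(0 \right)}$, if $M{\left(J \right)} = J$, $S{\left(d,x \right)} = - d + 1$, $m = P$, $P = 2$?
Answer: $1$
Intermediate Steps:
$m = 2$
$S{\left(d,x \right)} = 1 - d$
$Q{\left(l \right)} = 1$ ($Q{\left(l \right)} = 1 - 0 = 1 + 0 = 1$)
$Q{\left(m \right)} + 49 M{\left(0 \right)} = 1 + 49 \cdot 0 = 1 + 0 = 1$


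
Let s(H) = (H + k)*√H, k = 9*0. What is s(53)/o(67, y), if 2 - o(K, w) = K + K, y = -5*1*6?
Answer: -53*√53/132 ≈ -2.9231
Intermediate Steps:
y = -30 (y = -5*6 = -30)
k = 0
s(H) = H^(3/2) (s(H) = (H + 0)*√H = H*√H = H^(3/2))
o(K, w) = 2 - 2*K (o(K, w) = 2 - (K + K) = 2 - 2*K)
s(53)/o(67, y) = 53^(3/2)/(2 - 2*67) = (53*√53)/(2 - 134) = (53*√53)/(-132) = (53*√53)*(-1/132) = -53*√53/132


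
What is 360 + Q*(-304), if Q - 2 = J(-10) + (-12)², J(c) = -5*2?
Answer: -40984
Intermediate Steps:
J(c) = -10
Q = 136 (Q = 2 + (-10 + (-12)²) = 2 + (-10 + 144) = 2 + 134 = 136)
360 + Q*(-304) = 360 + 136*(-304) = 360 - 41344 = -40984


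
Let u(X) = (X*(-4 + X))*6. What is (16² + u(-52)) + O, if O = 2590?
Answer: 20318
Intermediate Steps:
u(X) = 6*X*(-4 + X)
(16² + u(-52)) + O = (16² + 6*(-52)*(-4 - 52)) + 2590 = (256 + 6*(-52)*(-56)) + 2590 = (256 + 17472) + 2590 = 17728 + 2590 = 20318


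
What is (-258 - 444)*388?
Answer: -272376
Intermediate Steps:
(-258 - 444)*388 = -702*388 = -272376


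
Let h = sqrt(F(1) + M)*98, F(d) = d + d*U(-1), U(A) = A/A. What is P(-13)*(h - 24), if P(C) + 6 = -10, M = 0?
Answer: 384 - 1568*sqrt(2) ≈ -1833.5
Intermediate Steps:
P(C) = -16 (P(C) = -6 - 10 = -16)
U(A) = 1
F(d) = 2*d (F(d) = d + d*1 = d + d = 2*d)
h = 98*sqrt(2) (h = sqrt(2*1 + 0)*98 = sqrt(2 + 0)*98 = sqrt(2)*98 = 98*sqrt(2) ≈ 138.59)
P(-13)*(h - 24) = -16*(98*sqrt(2) - 24) = -16*(-24 + 98*sqrt(2)) = 384 - 1568*sqrt(2)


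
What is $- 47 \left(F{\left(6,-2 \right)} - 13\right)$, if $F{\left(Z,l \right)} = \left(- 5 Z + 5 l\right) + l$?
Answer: $2585$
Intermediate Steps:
$F{\left(Z,l \right)} = - 5 Z + 6 l$
$- 47 \left(F{\left(6,-2 \right)} - 13\right) = - 47 \left(\left(\left(-5\right) 6 + 6 \left(-2\right)\right) - 13\right) = - 47 \left(\left(-30 - 12\right) - 13\right) = - 47 \left(-42 - 13\right) = \left(-47\right) \left(-55\right) = 2585$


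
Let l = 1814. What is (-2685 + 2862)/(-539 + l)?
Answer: 59/425 ≈ 0.13882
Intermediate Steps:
(-2685 + 2862)/(-539 + l) = (-2685 + 2862)/(-539 + 1814) = 177/1275 = 177*(1/1275) = 59/425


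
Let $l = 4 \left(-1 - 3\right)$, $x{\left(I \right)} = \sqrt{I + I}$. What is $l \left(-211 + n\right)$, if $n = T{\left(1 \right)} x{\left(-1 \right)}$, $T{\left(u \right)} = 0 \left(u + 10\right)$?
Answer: $3376$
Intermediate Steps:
$T{\left(u \right)} = 0$ ($T{\left(u \right)} = 0 \left(10 + u\right) = 0$)
$x{\left(I \right)} = \sqrt{2} \sqrt{I}$ ($x{\left(I \right)} = \sqrt{2 I} = \sqrt{2} \sqrt{I}$)
$n = 0$ ($n = 0 \sqrt{2} \sqrt{-1} = 0 \sqrt{2} i = 0 i \sqrt{2} = 0$)
$l = -16$ ($l = 4 \left(-4\right) = -16$)
$l \left(-211 + n\right) = - 16 \left(-211 + 0\right) = \left(-16\right) \left(-211\right) = 3376$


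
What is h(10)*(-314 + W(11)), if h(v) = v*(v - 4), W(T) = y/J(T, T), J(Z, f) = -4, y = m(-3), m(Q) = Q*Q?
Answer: -18975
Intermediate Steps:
m(Q) = Q²
y = 9 (y = (-3)² = 9)
W(T) = -9/4 (W(T) = 9/(-4) = 9*(-¼) = -9/4)
h(v) = v*(-4 + v)
h(10)*(-314 + W(11)) = (10*(-4 + 10))*(-314 - 9/4) = (10*6)*(-1265/4) = 60*(-1265/4) = -18975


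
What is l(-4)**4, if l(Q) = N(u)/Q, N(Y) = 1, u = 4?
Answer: 1/256 ≈ 0.0039063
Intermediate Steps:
l(Q) = 1/Q
l(-4)**4 = (1/(-4))**4 = (-1/4)**4 = 1/256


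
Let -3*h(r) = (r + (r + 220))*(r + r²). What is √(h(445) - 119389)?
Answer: I*√73553289 ≈ 8576.3*I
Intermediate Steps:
h(r) = -(220 + 2*r)*(r + r²)/3 (h(r) = -(r + (r + 220))*(r + r²)/3 = -(r + (220 + r))*(r + r²)/3 = -(220 + 2*r)*(r + r²)/3)
√(h(445) - 119389) = √(-⅔*445*(110 + 445² + 111*445) - 119389) = √(-⅔*445*(110 + 198025 + 49395) - 119389) = √(-⅔*445*247530 - 119389) = √(-73433900 - 119389) = √(-73553289) = I*√73553289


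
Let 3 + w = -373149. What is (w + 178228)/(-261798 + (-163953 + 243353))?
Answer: 97462/91199 ≈ 1.0687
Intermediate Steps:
w = -373152 (w = -3 - 373149 = -373152)
(w + 178228)/(-261798 + (-163953 + 243353)) = (-373152 + 178228)/(-261798 + (-163953 + 243353)) = -194924/(-261798 + 79400) = -194924/(-182398) = -194924*(-1/182398) = 97462/91199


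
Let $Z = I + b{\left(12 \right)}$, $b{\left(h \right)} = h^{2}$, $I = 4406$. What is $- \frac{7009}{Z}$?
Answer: $- \frac{7009}{4550} \approx -1.5404$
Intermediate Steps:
$Z = 4550$ ($Z = 4406 + 12^{2} = 4406 + 144 = 4550$)
$- \frac{7009}{Z} = - \frac{7009}{4550}$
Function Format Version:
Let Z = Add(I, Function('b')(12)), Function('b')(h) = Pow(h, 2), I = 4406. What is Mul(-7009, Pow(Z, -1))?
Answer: Rational(-7009, 4550) ≈ -1.5404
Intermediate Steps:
Z = 4550 (Z = Add(4406, Pow(12, 2)) = Add(4406, 144) = 4550)
Mul(-7009, Pow(Z, -1)) = Mul(-7009, Pow(4550, -1)) = Mul(-7009, Rational(1, 4550)) = Rational(-7009, 4550)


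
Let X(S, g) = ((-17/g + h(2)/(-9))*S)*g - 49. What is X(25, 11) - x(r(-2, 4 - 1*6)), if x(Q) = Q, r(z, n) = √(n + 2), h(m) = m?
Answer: -4816/9 ≈ -535.11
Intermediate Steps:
r(z, n) = √(2 + n)
X(S, g) = -49 + S*g*(-2/9 - 17/g) (X(S, g) = ((-17/g + 2/(-9))*S)*g - 49 = ((-17/g + 2*(-⅑))*S)*g - 49 = ((-17/g - 2/9)*S)*g - 49 = ((-2/9 - 17/g)*S)*g - 49 = (S*(-2/9 - 17/g))*g - 49 = S*g*(-2/9 - 17/g) - 49 = -49 + S*g*(-2/9 - 17/g))
X(25, 11) - x(r(-2, 4 - 1*6)) = (-49 - 17*25 - 2/9*25*11) - √(2 + (4 - 1*6)) = (-49 - 425 - 550/9) - √(2 + (4 - 6)) = -4816/9 - √(2 - 2) = -4816/9 - √0 = -4816/9 - 1*0 = -4816/9 + 0 = -4816/9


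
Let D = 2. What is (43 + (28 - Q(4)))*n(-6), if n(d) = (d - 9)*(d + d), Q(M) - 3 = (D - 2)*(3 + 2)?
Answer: 12240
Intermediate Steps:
Q(M) = 3 (Q(M) = 3 + (2 - 2)*(3 + 2) = 3 + 0*5 = 3 + 0 = 3)
n(d) = 2*d*(-9 + d) (n(d) = (-9 + d)*(2*d) = 2*d*(-9 + d))
(43 + (28 - Q(4)))*n(-6) = (43 + (28 - 1*3))*(2*(-6)*(-9 - 6)) = (43 + (28 - 3))*(2*(-6)*(-15)) = (43 + 25)*180 = 68*180 = 12240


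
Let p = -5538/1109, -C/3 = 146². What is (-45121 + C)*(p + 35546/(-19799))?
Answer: 16258629632944/21957091 ≈ 7.4047e+5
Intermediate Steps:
C = -63948 (C = -3*146² = -3*21316 = -63948)
p = -5538/1109 (p = -5538*1/1109 = -5538/1109 ≈ -4.9937)
(-45121 + C)*(p + 35546/(-19799)) = (-45121 - 63948)*(-5538/1109 + 35546/(-19799)) = -109069*(-5538/1109 + 35546*(-1/19799)) = -109069*(-5538/1109 - 35546/19799) = -109069*(-149067376/21957091) = 16258629632944/21957091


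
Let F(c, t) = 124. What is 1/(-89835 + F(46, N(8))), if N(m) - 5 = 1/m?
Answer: -1/89711 ≈ -1.1147e-5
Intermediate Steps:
N(m) = 5 + 1/m
1/(-89835 + F(46, N(8))) = 1/(-89835 + 124) = 1/(-89711) = -1/89711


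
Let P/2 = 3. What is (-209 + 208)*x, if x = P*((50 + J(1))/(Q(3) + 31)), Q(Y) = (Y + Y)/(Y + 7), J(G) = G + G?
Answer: -780/79 ≈ -9.8734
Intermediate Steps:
P = 6 (P = 2*3 = 6)
J(G) = 2*G
Q(Y) = 2*Y/(7 + Y) (Q(Y) = (2*Y)/(7 + Y) = 2*Y/(7 + Y))
x = 780/79 (x = 6*((50 + 2*1)/(2*3/(7 + 3) + 31)) = 6*((50 + 2)/(2*3/10 + 31)) = 6*(52/(2*3*(1/10) + 31)) = 6*(52/(3/5 + 31)) = 6*(52/(158/5)) = 6*(52*(5/158)) = 6*(130/79) = 780/79 ≈ 9.8734)
(-209 + 208)*x = (-209 + 208)*(780/79) = -1*780/79 = -780/79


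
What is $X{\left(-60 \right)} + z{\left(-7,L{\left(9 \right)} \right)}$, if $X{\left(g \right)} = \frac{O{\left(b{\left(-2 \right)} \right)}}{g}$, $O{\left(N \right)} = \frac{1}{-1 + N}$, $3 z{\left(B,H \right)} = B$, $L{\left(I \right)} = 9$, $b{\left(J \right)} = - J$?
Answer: $- \frac{47}{20} \approx -2.35$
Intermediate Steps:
$z{\left(B,H \right)} = \frac{B}{3}$
$X{\left(g \right)} = \frac{1}{g}$ ($X{\left(g \right)} = \frac{1}{\left(-1 - -2\right) g} = \frac{1}{\left(-1 + 2\right) g} = \frac{1}{1 g} = 1 \frac{1}{g} = \frac{1}{g}$)
$X{\left(-60 \right)} + z{\left(-7,L{\left(9 \right)} \right)} = \frac{1}{-60} + \frac{1}{3} \left(-7\right) = - \frac{1}{60} - \frac{7}{3} = - \frac{47}{20}$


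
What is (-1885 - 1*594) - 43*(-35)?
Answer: -974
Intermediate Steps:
(-1885 - 1*594) - 43*(-35) = (-1885 - 594) - 1*(-1505) = -2479 + 1505 = -974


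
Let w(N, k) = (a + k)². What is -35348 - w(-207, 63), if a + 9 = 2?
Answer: -38484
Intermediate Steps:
a = -7 (a = -9 + 2 = -7)
w(N, k) = (-7 + k)²
-35348 - w(-207, 63) = -35348 - (-7 + 63)² = -35348 - 1*56² = -35348 - 1*3136 = -35348 - 3136 = -38484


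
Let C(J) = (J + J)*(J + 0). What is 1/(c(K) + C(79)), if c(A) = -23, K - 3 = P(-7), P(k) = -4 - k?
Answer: 1/12459 ≈ 8.0263e-5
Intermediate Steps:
K = 6 (K = 3 + (-4 - 1*(-7)) = 3 + (-4 + 7) = 3 + 3 = 6)
C(J) = 2*J² (C(J) = (2*J)*J = 2*J²)
1/(c(K) + C(79)) = 1/(-23 + 2*79²) = 1/(-23 + 2*6241) = 1/(-23 + 12482) = 1/12459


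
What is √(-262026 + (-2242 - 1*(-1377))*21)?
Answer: I*√280191 ≈ 529.33*I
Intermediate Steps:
√(-262026 + (-2242 - 1*(-1377))*21) = √(-262026 + (-2242 + 1377)*21) = √(-262026 - 865*21) = √(-262026 - 18165) = √(-280191) = I*√280191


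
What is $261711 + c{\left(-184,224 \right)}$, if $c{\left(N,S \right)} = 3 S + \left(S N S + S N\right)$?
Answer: $-9011217$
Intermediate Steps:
$c{\left(N,S \right)} = 3 S + N S + N S^{2}$ ($c{\left(N,S \right)} = 3 S + \left(N S S + N S\right) = 3 S + \left(N S^{2} + N S\right) = 3 S + \left(N S + N S^{2}\right) = 3 S + N S + N S^{2}$)
$261711 + c{\left(-184,224 \right)} = 261711 + 224 \left(3 - 184 - 41216\right) = 261711 + 224 \left(-41397\right) = 261711 - 9272928 = -9011217$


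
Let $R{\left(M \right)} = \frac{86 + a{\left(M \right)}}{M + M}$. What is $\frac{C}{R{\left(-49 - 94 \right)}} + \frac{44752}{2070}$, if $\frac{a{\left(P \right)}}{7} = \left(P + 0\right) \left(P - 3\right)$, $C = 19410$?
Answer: $- \frac{2544719}{155710} \approx -16.343$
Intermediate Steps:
$a{\left(P \right)} = 7 P \left(-3 + P\right)$ ($a{\left(P \right)} = 7 \left(P + 0\right) \left(P - 3\right) = 7 P \left(-3 + P\right)$)
$R{\left(M \right)} = \frac{86 + 7 M \left(-3 + M\right)}{2 M}$ ($R{\left(M \right)} = \frac{86 + 7 M \left(-3 + M\right)}{M + M} = \frac{86 + 7 M \left(-3 + M\right)}{2 M}$)
$\frac{C}{R{\left(-49 - 94 \right)}} + \frac{44752}{2070} = \frac{19410}{\frac{1}{2} \frac{1}{-49 - 94} \left(86 + 7 \left(-49 - 94\right) \left(-3 - 143\right)\right)} + \frac{44752}{2070} = \frac{19410}{\frac{1}{2} \frac{1}{-49 - 94} \left(86 + 7 \left(-49 - 94\right) \left(-3 - 143\right)\right)} + 44752 \cdot \frac{1}{2070} = \frac{19410}{\frac{1}{2} \frac{1}{-143} \left(86 + 7 \left(-143\right) \left(-3 - 143\right)\right)} + \frac{22376}{1035} = \frac{19410}{\frac{1}{2} \left(- \frac{1}{143}\right) \left(86 + 7 \left(-143\right) \left(-146\right)\right)} + \frac{22376}{1035} = \frac{19410}{\frac{1}{2} \left(- \frac{1}{143}\right) \left(86 + 146146\right)} + \frac{22376}{1035} = \frac{19410}{\frac{1}{2} \left(- \frac{1}{143}\right) 146232} + \frac{22376}{1035} = \frac{19410}{- \frac{73116}{143}} + \frac{22376}{1035} = 19410 \left(- \frac{143}{73116}\right) + \frac{22376}{1035} = - \frac{462605}{12186} + \frac{22376}{1035} = - \frac{2544719}{155710}$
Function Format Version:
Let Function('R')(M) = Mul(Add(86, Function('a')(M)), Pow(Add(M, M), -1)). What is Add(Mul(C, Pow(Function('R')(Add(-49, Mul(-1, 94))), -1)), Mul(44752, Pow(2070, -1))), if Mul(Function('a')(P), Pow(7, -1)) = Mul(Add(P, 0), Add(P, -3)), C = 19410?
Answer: Rational(-2544719, 155710) ≈ -16.343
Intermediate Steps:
Function('a')(P) = Mul(7, P, Add(-3, P)) (Function('a')(P) = Mul(7, Mul(Add(P, 0), Add(P, -3))) = Mul(7, Mul(P, Add(-3, P))) = Mul(7, P, Add(-3, P)))
Function('R')(M) = Mul(Rational(1, 2), Pow(M, -1), Add(86, Mul(7, M, Add(-3, M)))) (Function('R')(M) = Mul(Add(86, Mul(7, M, Add(-3, M))), Pow(Add(M, M), -1)) = Mul(Add(86, Mul(7, M, Add(-3, M))), Pow(Mul(2, M), -1)) = Mul(Add(86, Mul(7, M, Add(-3, M))), Mul(Rational(1, 2), Pow(M, -1))) = Mul(Rational(1, 2), Pow(M, -1), Add(86, Mul(7, M, Add(-3, M)))))
Add(Mul(C, Pow(Function('R')(Add(-49, Mul(-1, 94))), -1)), Mul(44752, Pow(2070, -1))) = Add(Mul(19410, Pow(Mul(Rational(1, 2), Pow(Add(-49, Mul(-1, 94)), -1), Add(86, Mul(7, Add(-49, Mul(-1, 94)), Add(-3, Add(-49, Mul(-1, 94)))))), -1)), Mul(44752, Pow(2070, -1))) = Add(Mul(19410, Pow(Mul(Rational(1, 2), Pow(Add(-49, -94), -1), Add(86, Mul(7, Add(-49, -94), Add(-3, Add(-49, -94))))), -1)), Mul(44752, Rational(1, 2070))) = Add(Mul(19410, Pow(Mul(Rational(1, 2), Pow(-143, -1), Add(86, Mul(7, -143, Add(-3, -143)))), -1)), Rational(22376, 1035)) = Add(Mul(19410, Pow(Mul(Rational(1, 2), Rational(-1, 143), Add(86, Mul(7, -143, -146))), -1)), Rational(22376, 1035)) = Add(Mul(19410, Pow(Mul(Rational(1, 2), Rational(-1, 143), Add(86, 146146)), -1)), Rational(22376, 1035)) = Add(Mul(19410, Pow(Mul(Rational(1, 2), Rational(-1, 143), 146232), -1)), Rational(22376, 1035)) = Add(Mul(19410, Pow(Rational(-73116, 143), -1)), Rational(22376, 1035)) = Add(Mul(19410, Rational(-143, 73116)), Rational(22376, 1035)) = Add(Rational(-462605, 12186), Rational(22376, 1035)) = Rational(-2544719, 155710)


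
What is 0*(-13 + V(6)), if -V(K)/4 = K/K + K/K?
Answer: 0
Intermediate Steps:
V(K) = -8 (V(K) = -4*(K/K + K/K) = -4*(1 + 1) = -4*2 = -8)
0*(-13 + V(6)) = 0*(-13 - 8) = 0*(-21) = 0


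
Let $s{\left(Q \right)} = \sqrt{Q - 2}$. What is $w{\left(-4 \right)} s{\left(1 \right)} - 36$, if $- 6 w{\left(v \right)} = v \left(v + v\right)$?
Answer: $-36 - \frac{16 i}{3} \approx -36.0 - 5.3333 i$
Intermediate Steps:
$w{\left(v \right)} = - \frac{v^{2}}{3}$ ($w{\left(v \right)} = - \frac{v \left(v + v\right)}{6} = - \frac{v 2 v}{6} = - \frac{2 v^{2}}{6} = - \frac{v^{2}}{3}$)
$s{\left(Q \right)} = \sqrt{-2 + Q}$
$w{\left(-4 \right)} s{\left(1 \right)} - 36 = - \frac{\left(-4\right)^{2}}{3} \sqrt{-2 + 1} - 36 = \left(- \frac{1}{3}\right) 16 \sqrt{-1} - 36 = - \frac{16 i}{3} - 36 = -36 - \frac{16 i}{3}$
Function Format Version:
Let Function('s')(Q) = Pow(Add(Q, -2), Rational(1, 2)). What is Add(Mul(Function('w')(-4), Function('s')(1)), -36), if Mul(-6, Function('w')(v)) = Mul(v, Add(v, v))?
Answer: Add(-36, Mul(Rational(-16, 3), I)) ≈ Add(-36.000, Mul(-5.3333, I))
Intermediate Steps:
Function('w')(v) = Mul(Rational(-1, 3), Pow(v, 2)) (Function('w')(v) = Mul(Rational(-1, 6), Mul(v, Add(v, v))) = Mul(Rational(-1, 6), Mul(v, Mul(2, v))) = Mul(Rational(-1, 6), Mul(2, Pow(v, 2))) = Mul(Rational(-1, 3), Pow(v, 2)))
Function('s')(Q) = Pow(Add(-2, Q), Rational(1, 2))
Add(Mul(Function('w')(-4), Function('s')(1)), -36) = Add(Mul(Mul(Rational(-1, 3), Pow(-4, 2)), Pow(Add(-2, 1), Rational(1, 2))), -36) = Add(Mul(Mul(Rational(-1, 3), 16), Pow(-1, Rational(1, 2))), -36) = Add(Mul(Rational(-16, 3), I), -36) = Add(-36, Mul(Rational(-16, 3), I))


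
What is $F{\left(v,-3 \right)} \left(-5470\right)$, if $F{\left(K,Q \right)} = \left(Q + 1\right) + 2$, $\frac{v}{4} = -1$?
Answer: $0$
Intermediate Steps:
$v = -4$ ($v = 4 \left(-1\right) = -4$)
$F{\left(K,Q \right)} = 3 + Q$ ($F{\left(K,Q \right)} = \left(1 + Q\right) + 2 = 3 + Q$)
$F{\left(v,-3 \right)} \left(-5470\right) = \left(3 - 3\right) \left(-5470\right) = 0 \left(-5470\right) = 0$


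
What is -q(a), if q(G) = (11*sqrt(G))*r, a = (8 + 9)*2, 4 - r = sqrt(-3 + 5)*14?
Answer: -44*sqrt(34) + 308*sqrt(17) ≈ 1013.4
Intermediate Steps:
r = 4 - 14*sqrt(2) (r = 4 - sqrt(-3 + 5)*14 = 4 - sqrt(2)*14 = 4 - 14*sqrt(2) ≈ -15.799)
a = 34 (a = 17*2 = 34)
q(G) = 11*sqrt(G)*(4 - 14*sqrt(2)) (q(G) = (11*sqrt(G))*(4 - 14*sqrt(2)) = 11*sqrt(G)*(4 - 14*sqrt(2)))
-q(a) = -sqrt(34)*(44 - 154*sqrt(2))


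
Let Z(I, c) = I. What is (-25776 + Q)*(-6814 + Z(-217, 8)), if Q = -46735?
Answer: 509824841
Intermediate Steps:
(-25776 + Q)*(-6814 + Z(-217, 8)) = (-25776 - 46735)*(-6814 - 217) = -72511*(-7031) = 509824841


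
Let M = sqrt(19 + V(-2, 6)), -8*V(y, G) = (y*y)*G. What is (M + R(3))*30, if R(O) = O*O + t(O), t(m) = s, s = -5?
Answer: 240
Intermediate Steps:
t(m) = -5
R(O) = -5 + O**2 (R(O) = O*O - 5 = O**2 - 5 = -5 + O**2)
V(y, G) = -G*y**2/8 (V(y, G) = -y*y*G/8 = -y**2*G/8 = -G*y**2/8)
M = 4 (M = sqrt(19 - 1/8*6*(-2)**2) = sqrt(19 - 1/8*6*4) = sqrt(19 - 3) = sqrt(16) = 4)
(M + R(3))*30 = (4 + (-5 + 3**2))*30 = (4 + (-5 + 9))*30 = (4 + 4)*30 = 8*30 = 240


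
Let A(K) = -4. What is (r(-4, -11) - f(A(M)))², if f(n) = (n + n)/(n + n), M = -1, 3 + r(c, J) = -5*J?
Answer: 2601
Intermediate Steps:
r(c, J) = -3 - 5*J
f(n) = 1 (f(n) = (2*n)/((2*n)) = (2*n)*(1/(2*n)) = 1)
(r(-4, -11) - f(A(M)))² = ((-3 - 5*(-11)) - 1*1)² = ((-3 + 55) - 1)² = (52 - 1)² = 51² = 2601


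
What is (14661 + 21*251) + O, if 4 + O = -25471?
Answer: -5543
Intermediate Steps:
O = -25475 (O = -4 - 25471 = -25475)
(14661 + 21*251) + O = (14661 + 21*251) - 25475 = (14661 + 5271) - 25475 = 19932 - 25475 = -5543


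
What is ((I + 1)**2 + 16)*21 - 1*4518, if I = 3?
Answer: -3846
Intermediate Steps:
((I + 1)**2 + 16)*21 - 1*4518 = ((3 + 1)**2 + 16)*21 - 1*4518 = (4**2 + 16)*21 - 4518 = (16 + 16)*21 - 4518 = 32*21 - 4518 = 672 - 4518 = -3846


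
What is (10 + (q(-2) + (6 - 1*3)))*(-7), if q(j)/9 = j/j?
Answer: -154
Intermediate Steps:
q(j) = 9 (q(j) = 9*(j/j) = 9*1 = 9)
(10 + (q(-2) + (6 - 1*3)))*(-7) = (10 + (9 + (6 - 1*3)))*(-7) = (10 + (9 + (6 - 3)))*(-7) = (10 + (9 + 3))*(-7) = (10 + 12)*(-7) = 22*(-7) = -154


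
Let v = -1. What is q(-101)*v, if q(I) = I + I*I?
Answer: -10100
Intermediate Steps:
q(I) = I + I²
q(-101)*v = -101*(1 - 101)*(-1) = -101*(-100)*(-1) = 10100*(-1) = -10100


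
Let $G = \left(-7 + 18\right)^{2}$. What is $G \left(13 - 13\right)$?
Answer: $0$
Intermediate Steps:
$G = 121$ ($G = 11^{2} = 121$)
$G \left(13 - 13\right) = 121 \left(13 - 13\right) = 121 \cdot 0 = 0$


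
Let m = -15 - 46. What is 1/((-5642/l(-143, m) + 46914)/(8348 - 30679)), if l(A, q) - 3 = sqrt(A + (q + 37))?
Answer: 22331*(-sqrt(167) + 3*I)/(14*(-9650*I + 3351*sqrt(167))) ≈ -0.47694 + 0.0042202*I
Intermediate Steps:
m = -61
l(A, q) = 3 + sqrt(37 + A + q) (l(A, q) = 3 + sqrt(A + (q + 37)) = 3 + sqrt(A + (37 + q)) = 3 + sqrt(37 + A + q))
1/((-5642/l(-143, m) + 46914)/(8348 - 30679)) = 1/((-5642/(3 + sqrt(37 - 143 - 61)) + 46914)/(8348 - 30679)) = 1/((-5642/(3 + sqrt(-167)) + 46914)/(-22331)) = 1/((-5642/(3 + I*sqrt(167)) + 46914)*(-1/22331)) = 1/((46914 - 5642/(3 + I*sqrt(167)))*(-1/22331)) = 1/(-46914/22331 + 5642/(22331*(3 + I*sqrt(167))))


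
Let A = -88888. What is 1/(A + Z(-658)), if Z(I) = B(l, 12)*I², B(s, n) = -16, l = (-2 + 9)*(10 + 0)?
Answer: -1/7016312 ≈ -1.4253e-7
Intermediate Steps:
l = 70 (l = 7*10 = 70)
Z(I) = -16*I²
1/(A + Z(-658)) = 1/(-88888 - 16*(-658)²) = 1/(-88888 - 16*432964) = 1/(-88888 - 6927424) = 1/(-7016312) = -1/7016312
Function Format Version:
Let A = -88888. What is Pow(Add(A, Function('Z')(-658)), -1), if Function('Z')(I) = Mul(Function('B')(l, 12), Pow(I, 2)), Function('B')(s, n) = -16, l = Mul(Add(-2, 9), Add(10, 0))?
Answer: Rational(-1, 7016312) ≈ -1.4253e-7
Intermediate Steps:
l = 70 (l = Mul(7, 10) = 70)
Function('Z')(I) = Mul(-16, Pow(I, 2))
Pow(Add(A, Function('Z')(-658)), -1) = Pow(Add(-88888, Mul(-16, Pow(-658, 2))), -1) = Pow(Add(-88888, Mul(-16, 432964)), -1) = Pow(Add(-88888, -6927424), -1) = Pow(-7016312, -1) = Rational(-1, 7016312)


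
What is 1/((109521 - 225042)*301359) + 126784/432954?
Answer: 245209363567979/837364137467067 ≈ 0.29283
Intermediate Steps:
1/((109521 - 225042)*301359) + 126784/432954 = (1/301359)/(-115521) + 126784*(1/432954) = -1/115521*1/301359 + 63392/216477 = -1/34813293039 + 63392/216477 = 245209363567979/837364137467067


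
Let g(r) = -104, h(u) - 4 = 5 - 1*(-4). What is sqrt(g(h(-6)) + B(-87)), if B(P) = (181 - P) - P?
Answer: sqrt(251) ≈ 15.843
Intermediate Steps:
h(u) = 13 (h(u) = 4 + (5 - 1*(-4)) = 4 + (5 + 4) = 4 + 9 = 13)
B(P) = 181 - 2*P
sqrt(g(h(-6)) + B(-87)) = sqrt(-104 + (181 - 2*(-87))) = sqrt(-104 + (181 + 174)) = sqrt(-104 + 355) = sqrt(251)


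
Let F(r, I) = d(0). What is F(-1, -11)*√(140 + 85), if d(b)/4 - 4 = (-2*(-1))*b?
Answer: 240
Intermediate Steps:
d(b) = 16 + 8*b (d(b) = 16 + 4*((-2*(-1))*b) = 16 + 4*(2*b) = 16 + 8*b)
F(r, I) = 16 (F(r, I) = 16 + 8*0 = 16 + 0 = 16)
F(-1, -11)*√(140 + 85) = 16*√(140 + 85) = 16*√225 = 16*15 = 240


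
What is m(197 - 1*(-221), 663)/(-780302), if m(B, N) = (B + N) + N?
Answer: -872/390151 ≈ -0.0022350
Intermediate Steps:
m(B, N) = B + 2*N
m(197 - 1*(-221), 663)/(-780302) = ((197 - 1*(-221)) + 2*663)/(-780302) = ((197 + 221) + 1326)*(-1/780302) = (418 + 1326)*(-1/780302) = 1744*(-1/780302) = -872/390151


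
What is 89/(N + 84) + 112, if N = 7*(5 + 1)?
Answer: 14201/126 ≈ 112.71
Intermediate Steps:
N = 42 (N = 7*6 = 42)
89/(N + 84) + 112 = 89/(42 + 84) + 112 = 89/126 + 112 = 14201/126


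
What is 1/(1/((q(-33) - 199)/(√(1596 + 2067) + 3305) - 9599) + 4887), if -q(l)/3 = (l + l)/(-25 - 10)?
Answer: 6023283031914384775928/29435783549478968259721561 + 752115*√407/29435783549478968259721561 ≈ 0.00020462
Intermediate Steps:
q(l) = 6*l/35 (q(l) = -3*(l + l)/(-25 - 10) = -3*2*l/(-35) = -3*2*l*(-1)/35 = -(-6)*l/35 = 6*l/35)
1/(1/((q(-33) - 199)/(√(1596 + 2067) + 3305) - 9599) + 4887) = 1/(1/(((6/35)*(-33) - 199)/(√(1596 + 2067) + 3305) - 9599) + 4887) = 1/(1/((-198/35 - 199)/(√3663 + 3305) - 9599) + 4887) = 1/(1/(-7163/(35*(3*√407 + 3305)) - 9599) + 4887) = 1/(1/(-7163/(35*(3305 + 3*√407)) - 9599) + 4887) = 1/(1/(-9599 - 7163/(35*(3305 + 3*√407))) + 4887) = 1/(4887 + 1/(-9599 - 7163/(35*(3305 + 3*√407))))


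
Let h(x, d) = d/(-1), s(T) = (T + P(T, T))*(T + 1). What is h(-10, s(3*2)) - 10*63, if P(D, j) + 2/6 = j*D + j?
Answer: -2891/3 ≈ -963.67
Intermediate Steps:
P(D, j) = -⅓ + j + D*j (P(D, j) = -⅓ + (j*D + j) = -⅓ + (D*j + j) = -⅓ + (j + D*j) = -⅓ + j + D*j)
s(T) = (1 + T)*(-⅓ + T² + 2*T) (s(T) = (T + (-⅓ + T + T*T))*(T + 1) = (T + (-⅓ + T + T²))*(1 + T) = (-⅓ + T² + 2*T)*(1 + T) = (1 + T)*(-⅓ + T² + 2*T))
h(x, d) = -d (h(x, d) = d*(-1) = -d)
h(-10, s(3*2)) - 10*63 = -(-⅓ + (3*2)³ + 3*(3*2)² + 5*(3*2)/3) - 10*63 = -(-⅓ + 6³ + 3*6² + (5/3)*6) - 630 = -(-⅓ + 216 + 3*36 + 10) - 630 = -(-⅓ + 216 + 108 + 10) - 630 = -1*1001/3 - 630 = -1001/3 - 630 = -2891/3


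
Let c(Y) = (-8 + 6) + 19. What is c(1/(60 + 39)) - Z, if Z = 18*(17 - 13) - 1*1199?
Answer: 1144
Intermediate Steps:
Z = -1127 (Z = 18*4 - 1199 = 72 - 1199 = -1127)
c(Y) = 17 (c(Y) = -2 + 19 = 17)
c(1/(60 + 39)) - Z = 17 - 1*(-1127) = 17 + 1127 = 1144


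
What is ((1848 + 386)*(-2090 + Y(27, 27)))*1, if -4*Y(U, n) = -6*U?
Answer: -4578583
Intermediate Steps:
Y(U, n) = 3*U/2 (Y(U, n) = -(-3)*U/2 = 3*U/2)
((1848 + 386)*(-2090 + Y(27, 27)))*1 = ((1848 + 386)*(-2090 + (3/2)*27))*1 = (2234*(-2090 + 81/2))*1 = (2234*(-4099/2))*1 = -4578583*1 = -4578583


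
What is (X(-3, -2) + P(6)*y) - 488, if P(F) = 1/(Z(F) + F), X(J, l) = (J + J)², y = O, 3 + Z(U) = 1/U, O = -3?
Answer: -8606/19 ≈ -452.95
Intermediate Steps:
Z(U) = -3 + 1/U
y = -3
X(J, l) = 4*J² (X(J, l) = (2*J)² = 4*J²)
P(F) = 1/(-3 + F + 1/F) (P(F) = 1/((-3 + 1/F) + F) = 1/(-3 + F + 1/F))
(X(-3, -2) + P(6)*y) - 488 = (4*(-3)² + (6/(1 + 6*(-3 + 6)))*(-3)) - 488 = (4*9 + (6/(1 + 6*3))*(-3)) - 488 = (36 + (6/(1 + 18))*(-3)) - 488 = (36 + (6/19)*(-3)) - 488 = (36 - 18/19) - 488 = 666/19 - 488 = -8606/19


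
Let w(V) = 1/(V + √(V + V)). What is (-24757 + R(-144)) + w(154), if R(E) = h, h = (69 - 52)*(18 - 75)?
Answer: -3910351/152 - √77/11704 ≈ -25726.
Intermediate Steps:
h = -969 (h = 17*(-57) = -969)
w(V) = 1/(V + √2*√V) (w(V) = 1/(V + √(2*V)) = 1/(V + √2*√V))
R(E) = -969
(-24757 + R(-144)) + w(154) = (-24757 - 969) + 1/(154 + √2*√154) = -25726 + 1/(154 + 2*√77)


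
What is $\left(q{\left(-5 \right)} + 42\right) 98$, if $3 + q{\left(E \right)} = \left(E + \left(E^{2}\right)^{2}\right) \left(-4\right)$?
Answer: $-239218$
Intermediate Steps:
$q{\left(E \right)} = -3 - 4 E - 4 E^{4}$ ($q{\left(E \right)} = -3 + \left(E + \left(E^{2}\right)^{2}\right) \left(-4\right) = -3 + \left(E + E^{4}\right) \left(-4\right) = -3 - \left(4 E + 4 E^{4}\right) = -3 - 4 E - 4 E^{4}$)
$\left(q{\left(-5 \right)} + 42\right) 98 = \left(\left(-3 - -20 - 4 \left(-5\right)^{4}\right) + 42\right) 98 = \left(\left(-3 + 20 - 2500\right) + 42\right) 98 = \left(-2483 + 42\right) 98 = \left(-2441\right) 98 = -239218$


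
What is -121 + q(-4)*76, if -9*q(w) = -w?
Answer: -1393/9 ≈ -154.78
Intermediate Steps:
q(w) = w/9 (q(w) = -(-1)*w/9 = w/9)
-121 + q(-4)*76 = -121 + ((1/9)*(-4))*76 = -121 - 4/9*76 = -121 - 304/9 = -1393/9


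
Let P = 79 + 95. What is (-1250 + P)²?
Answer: 1157776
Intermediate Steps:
P = 174
(-1250 + P)² = (-1250 + 174)² = (-1076)² = 1157776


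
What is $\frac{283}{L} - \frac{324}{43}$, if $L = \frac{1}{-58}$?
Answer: $- \frac{706126}{43} \approx -16422.0$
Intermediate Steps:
$L = - \frac{1}{58} \approx -0.017241$
$\frac{283}{L} - \frac{324}{43} = \frac{283}{- \frac{1}{58}} - \frac{324}{43} = 283 \left(-58\right) - \frac{324}{43} = -16414 - \frac{324}{43} = - \frac{706126}{43}$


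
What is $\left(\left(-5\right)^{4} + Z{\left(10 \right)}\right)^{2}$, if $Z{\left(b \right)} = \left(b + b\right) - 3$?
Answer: $412164$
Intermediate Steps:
$Z{\left(b \right)} = -3 + 2 b$ ($Z{\left(b \right)} = 2 b - 3 = -3 + 2 b$)
$\left(\left(-5\right)^{4} + Z{\left(10 \right)}\right)^{2} = \left(\left(-5\right)^{4} + \left(-3 + 2 \cdot 10\right)\right)^{2} = \left(625 + \left(-3 + 20\right)\right)^{2} = \left(625 + 17\right)^{2} = 642^{2} = 412164$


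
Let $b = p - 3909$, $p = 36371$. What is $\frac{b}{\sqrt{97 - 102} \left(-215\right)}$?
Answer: $\frac{32462 i \sqrt{5}}{1075} \approx 67.523 i$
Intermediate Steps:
$b = 32462$ ($b = 36371 - 3909 = 32462$)
$\frac{b}{\sqrt{97 - 102} \left(-215\right)} = \frac{32462}{\sqrt{97 - 102} \left(-215\right)} = \frac{32462}{\sqrt{-5} \left(-215\right)} = \frac{32462}{i \sqrt{5} \left(-215\right)} = \frac{32462}{\left(-215\right) i \sqrt{5}} = 32462 \frac{i \sqrt{5}}{1075} = \frac{32462 i \sqrt{5}}{1075}$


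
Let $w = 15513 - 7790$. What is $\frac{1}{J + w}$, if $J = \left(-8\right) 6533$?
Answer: $- \frac{1}{44541} \approx -2.2451 \cdot 10^{-5}$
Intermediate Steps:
$J = -52264$
$w = 7723$
$\frac{1}{J + w} = \frac{1}{-52264 + 7723} = \frac{1}{-44541} = - \frac{1}{44541}$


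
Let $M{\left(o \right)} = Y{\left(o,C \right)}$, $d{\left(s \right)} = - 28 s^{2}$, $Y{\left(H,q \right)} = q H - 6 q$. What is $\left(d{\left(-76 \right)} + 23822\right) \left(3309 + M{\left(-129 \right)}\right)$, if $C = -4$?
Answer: $-530800194$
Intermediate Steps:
$Y{\left(H,q \right)} = - 6 q + H q$ ($Y{\left(H,q \right)} = H q - 6 q = - 6 q + H q$)
$M{\left(o \right)} = 24 - 4 o$ ($M{\left(o \right)} = - 4 \left(-6 + o\right) = 24 - 4 o$)
$\left(d{\left(-76 \right)} + 23822\right) \left(3309 + M{\left(-129 \right)}\right) = \left(- 28 \left(-76\right)^{2} + 23822\right) \left(3309 + \left(24 - -516\right)\right) = \left(\left(-28\right) 5776 + 23822\right) \left(3309 + \left(24 + 516\right)\right) = \left(-161728 + 23822\right) \left(3309 + 540\right) = \left(-137906\right) 3849 = -530800194$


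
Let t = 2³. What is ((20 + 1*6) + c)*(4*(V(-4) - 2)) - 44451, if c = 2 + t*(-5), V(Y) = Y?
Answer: -44163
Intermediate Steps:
t = 8
c = -38 (c = 2 + 8*(-5) = 2 - 40 = -38)
((20 + 1*6) + c)*(4*(V(-4) - 2)) - 44451 = ((20 + 1*6) - 38)*(4*(-4 - 2)) - 44451 = ((20 + 6) - 38)*(4*(-6)) - 44451 = (26 - 38)*(-24) - 44451 = -12*(-24) - 44451 = 288 - 44451 = -44163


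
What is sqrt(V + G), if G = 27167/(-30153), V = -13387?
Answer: I*sqrt(23010066546)/1311 ≈ 115.71*I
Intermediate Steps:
G = -27167/30153 (G = 27167*(-1/30153) = -27167/30153 ≈ -0.90097)
sqrt(V + G) = sqrt(-13387 - 27167/30153) = sqrt(-403685378/30153) = I*sqrt(23010066546)/1311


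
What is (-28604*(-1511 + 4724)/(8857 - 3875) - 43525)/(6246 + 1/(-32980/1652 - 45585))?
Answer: -2907594201369850/293047399463317 ≈ -9.9219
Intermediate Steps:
(-28604*(-1511 + 4724)/(8857 - 3875) - 43525)/(6246 + 1/(-32980/1652 - 45585)) = (-28604/(4982/3213) - 43525)/(6246 + 1/(-32980*1/1652 - 45585)) = (-28604/(4982*(1/3213)) - 43525)/(6246 + 1/(-8245/413 - 45585)) = (-28604/4982/3213 - 43525)/(6246 + 1/(-18834850/413)) = (-28604*3213/4982 - 43525)/(6246 - 413/18834850) = (-45952326/2491 - 43525)/(117642472687/18834850) = -154373101/2491*18834850/117642472687 = -2907594201369850/293047399463317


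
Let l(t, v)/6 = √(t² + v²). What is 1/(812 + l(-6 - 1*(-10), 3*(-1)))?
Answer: 1/842 ≈ 0.0011876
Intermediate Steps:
l(t, v) = 6*√(t² + v²)
1/(812 + l(-6 - 1*(-10), 3*(-1))) = 1/(812 + 6*√((-6 - 1*(-10))² + (3*(-1))²)) = 1/(812 + 6*√((-6 + 10)² + (-3)²)) = 1/(812 + 6*√(4² + 9)) = 1/(812 + 6*√(16 + 9)) = 1/(812 + 6*√25) = 1/(812 + 6*5) = 1/(812 + 30) = 1/842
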